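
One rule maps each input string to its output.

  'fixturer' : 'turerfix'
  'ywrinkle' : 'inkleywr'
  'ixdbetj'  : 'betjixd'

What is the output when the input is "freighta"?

ightafre

The transformation: move the first 3 characters to the end (rotate left by 3).
Doing the same to "freighta": "ightafre".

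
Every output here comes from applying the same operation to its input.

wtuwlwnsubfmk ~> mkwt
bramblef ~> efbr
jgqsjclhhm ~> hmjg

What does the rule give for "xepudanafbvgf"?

gfxe

Looking at the pairs, the operation is to move the last 2 characters to the front (rotate right by 2), then keep only the first 4 characters.
Working it through for "xepudanafbvgf": intermediate "gfxepudanafbv", final "gfxe".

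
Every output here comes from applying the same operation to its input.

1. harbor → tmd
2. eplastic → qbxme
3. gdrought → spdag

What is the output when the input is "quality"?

The rule is to delete the last 3 characters, then shift every letter 12 places forward in the alphabet (wrapping around).
For "quality", step one produces "qual"; step two turns that into "cgmx".
(Check on "eplastic": → "eplas" → "qbxme" ✓)

cgmx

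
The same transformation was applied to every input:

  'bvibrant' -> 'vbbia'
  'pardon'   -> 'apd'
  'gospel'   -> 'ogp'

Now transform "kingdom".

ikgn

Rule — swap each adjacent pair of characters (1↔2, 3↔4, ...), then delete the last 3 characters.
"kingdom" → "ikgnodm" → "ikgn".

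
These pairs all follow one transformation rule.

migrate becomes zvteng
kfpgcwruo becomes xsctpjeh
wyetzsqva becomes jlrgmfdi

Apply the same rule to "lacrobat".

Each output is the input with this applied: shift every letter 13 places forward in the alphabet (wrapping around) — i.e. ROT13, then delete the last character.
Applying both steps to "lacrobat": "ynpebong", then "ynpebon".

ynpebon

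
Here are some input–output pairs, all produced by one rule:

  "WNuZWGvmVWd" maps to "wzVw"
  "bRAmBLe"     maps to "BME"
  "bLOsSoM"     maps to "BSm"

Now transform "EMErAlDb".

In each case the input is transformed by: flip the case of every letter, then keep one character in every 3, starting at position 1 (positions 1st, 4th, 7th, ...).
For "EMErAlDb" the result is "eRd".

eRd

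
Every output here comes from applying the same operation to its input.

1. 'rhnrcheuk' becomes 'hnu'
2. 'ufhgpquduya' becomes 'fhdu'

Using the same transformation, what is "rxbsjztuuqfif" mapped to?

xbuuf

The transformation: swap each adjacent pair of characters (1↔2, 3↔4, ...), then keep one character in every 3, starting at position 1 (positions 1st, 4th, 7th, ...).
So "rxbsjztuuqfif" becomes "xbuuf".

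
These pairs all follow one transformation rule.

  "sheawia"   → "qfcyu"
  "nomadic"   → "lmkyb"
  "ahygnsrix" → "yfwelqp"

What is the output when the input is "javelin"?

Rule — delete the last 2 characters, then shift every letter 2 places backward in the alphabet (wrapping around).
Applying both steps to "javelin": "javel", then "hytcj".

hytcj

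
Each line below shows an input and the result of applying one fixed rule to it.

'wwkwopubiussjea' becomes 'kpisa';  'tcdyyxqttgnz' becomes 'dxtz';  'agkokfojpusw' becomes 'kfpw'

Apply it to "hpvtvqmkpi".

vqp

Looking at the pairs, the operation is to keep one character in every 3, starting at position 3 (positions 3rd, 6th, 9th, ...).
On "hpvtvqmkpi" that produces "vqp".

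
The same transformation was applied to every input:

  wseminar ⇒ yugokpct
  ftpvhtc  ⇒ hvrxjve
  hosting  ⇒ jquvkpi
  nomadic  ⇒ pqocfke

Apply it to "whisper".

Rule — shift every letter 2 places forward in the alphabet (wrapping around).
For "whisper" the result is "yjkurgt".

yjkurgt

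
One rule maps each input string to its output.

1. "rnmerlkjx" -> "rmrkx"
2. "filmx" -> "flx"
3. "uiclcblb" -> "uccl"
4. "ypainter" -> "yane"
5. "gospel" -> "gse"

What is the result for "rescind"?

rsid

In each case the input is transformed by: keep every other character starting from the first (positions 1st, 3rd, 5th, ...).
Applying that to "rescind" gives "rsid".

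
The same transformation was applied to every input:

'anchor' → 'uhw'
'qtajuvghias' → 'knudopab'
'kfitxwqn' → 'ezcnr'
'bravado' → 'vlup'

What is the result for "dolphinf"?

The pattern: delete the last 3 characters, then shift every letter 6 places backward in the alphabet (wrapping around).
Working it through for "dolphinf": intermediate "dolph", final "xifjb".

xifjb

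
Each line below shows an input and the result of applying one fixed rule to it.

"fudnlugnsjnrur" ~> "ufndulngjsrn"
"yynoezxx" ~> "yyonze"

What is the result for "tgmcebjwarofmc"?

gtcmbewjrafo

What's happening: swap each adjacent pair of characters (1↔2, 3↔4, ...), then delete the last 2 characters.
"tgmcebjwarofmc" → "gtcmbewjrafocm" → "gtcmbewjrafo".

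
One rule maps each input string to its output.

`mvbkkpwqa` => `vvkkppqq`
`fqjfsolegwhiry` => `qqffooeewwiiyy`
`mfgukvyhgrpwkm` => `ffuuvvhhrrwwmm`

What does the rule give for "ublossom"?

bboossmm

What's happening: keep every other character starting from the second (positions 2nd, 4th, 6th, ...), then double every character.
Starting from "ublossom": after the first operation, "bosm"; after the second, "bboossmm".
(Check on "fqjfsolegwhiry": → "qfoewiy" → "qqffooeewwiiyy" ✓)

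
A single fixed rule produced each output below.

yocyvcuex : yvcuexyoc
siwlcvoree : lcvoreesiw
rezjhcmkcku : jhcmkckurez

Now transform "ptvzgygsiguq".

Looking at the pairs, the operation is to move the first 3 characters to the end (rotate left by 3).
"ptvzgygsiguq" → "zgygsiguqptv".

zgygsiguqptv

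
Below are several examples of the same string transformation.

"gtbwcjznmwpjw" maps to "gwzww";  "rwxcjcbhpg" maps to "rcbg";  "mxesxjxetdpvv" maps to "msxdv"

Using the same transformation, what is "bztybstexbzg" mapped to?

bytb

Looking at the pairs, the operation is to keep one character in every 3, starting at position 1 (positions 1st, 4th, 7th, ...).
So "bztybstexbzg" becomes "bytb".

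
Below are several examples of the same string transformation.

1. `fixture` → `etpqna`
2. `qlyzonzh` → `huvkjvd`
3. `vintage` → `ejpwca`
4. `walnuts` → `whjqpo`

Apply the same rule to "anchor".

Looking at the pairs, the operation is to delete the first character, then shift every letter 4 places backward in the alphabet (wrapping around).
So "anchor" becomes "jydkn".

jydkn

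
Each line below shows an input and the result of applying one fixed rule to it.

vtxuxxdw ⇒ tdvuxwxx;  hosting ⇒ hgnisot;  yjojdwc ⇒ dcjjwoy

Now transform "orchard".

In each case the input is transformed by: sort the characters into alphabetical order, then swap each adjacent pair of characters (1↔2, 3↔4, ...).
Applying both steps to "orchard": "acdhorr", then "cahdror".

cahdror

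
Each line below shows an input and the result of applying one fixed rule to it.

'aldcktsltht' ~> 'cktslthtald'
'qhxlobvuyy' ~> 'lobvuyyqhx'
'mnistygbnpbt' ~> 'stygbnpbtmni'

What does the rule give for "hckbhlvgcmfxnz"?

bhlvgcmfxnzhck

The transformation: move the first 3 characters to the end (rotate left by 3).
Applying that to "hckbhlvgcmfxnz" gives "bhlvgcmfxnzhck".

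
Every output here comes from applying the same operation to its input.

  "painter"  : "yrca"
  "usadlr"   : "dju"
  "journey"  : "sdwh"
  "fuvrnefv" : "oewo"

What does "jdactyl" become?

The rule is to shift every letter 9 places forward in the alphabet (wrapping around), then keep every other character starting from the first (positions 1st, 3rd, 5th, ...).
Starting from "jdactyl": after the first operation, "smjlchu"; after the second, "sjcu".

sjcu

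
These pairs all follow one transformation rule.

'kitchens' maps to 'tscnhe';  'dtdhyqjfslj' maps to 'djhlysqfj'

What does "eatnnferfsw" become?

twnsnffre

The rule is to delete the first 2 characters, then take characters alternately from the front and the back (1st, last, 2nd, 2nd-last, ...).
Starting from "eatnnferfsw": after the first operation, "tnnferfsw"; after the second, "twnsnffre".
(Check on "dtdhyqjfslj": → "dhyqjfslj" → "djhlysqfj" ✓)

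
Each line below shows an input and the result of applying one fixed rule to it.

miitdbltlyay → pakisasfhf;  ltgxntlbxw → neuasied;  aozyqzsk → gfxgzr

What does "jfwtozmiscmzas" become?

The transformation: delete the first 2 characters, then shift every letter 7 places forward in the alphabet (wrapping around).
Starting from "jfwtozmiscmzas": after the first operation, "wtozmiscmzas"; after the second, "davgtpzjtghz".

davgtpzjtghz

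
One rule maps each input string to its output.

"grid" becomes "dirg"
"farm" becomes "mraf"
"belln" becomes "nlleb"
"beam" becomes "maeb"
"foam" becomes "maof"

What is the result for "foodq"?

The pattern: reverse the string.
"foodq" → "qdoof".

qdoof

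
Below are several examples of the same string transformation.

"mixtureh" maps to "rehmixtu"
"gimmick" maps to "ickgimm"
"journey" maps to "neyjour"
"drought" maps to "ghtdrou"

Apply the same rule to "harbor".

The rule is to move the last 3 characters to the front (rotate right by 3).
So "harbor" becomes "borhar".

borhar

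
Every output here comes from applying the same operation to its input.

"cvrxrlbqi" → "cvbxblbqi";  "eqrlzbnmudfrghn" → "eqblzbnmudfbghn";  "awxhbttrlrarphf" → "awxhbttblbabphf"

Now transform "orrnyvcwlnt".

obbnyvcwlnt

The rule is to replace every "r" with "b".
Applying that to "orrnyvcwlnt" gives "obbnyvcwlnt".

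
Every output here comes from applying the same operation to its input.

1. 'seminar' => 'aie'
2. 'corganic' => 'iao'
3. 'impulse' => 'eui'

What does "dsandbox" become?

oa

The pattern: reverse the string, then keep only the vowels.
Applying that to "dsandbox" gives "oa".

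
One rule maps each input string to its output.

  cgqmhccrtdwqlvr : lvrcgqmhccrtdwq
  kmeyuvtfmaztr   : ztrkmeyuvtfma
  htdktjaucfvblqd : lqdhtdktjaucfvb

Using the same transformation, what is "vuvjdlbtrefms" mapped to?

Each output is the input with this applied: move the last 3 characters to the front (rotate right by 3).
Applying that to "vuvjdlbtrefms" gives "fmsvuvjdlbtre".

fmsvuvjdlbtre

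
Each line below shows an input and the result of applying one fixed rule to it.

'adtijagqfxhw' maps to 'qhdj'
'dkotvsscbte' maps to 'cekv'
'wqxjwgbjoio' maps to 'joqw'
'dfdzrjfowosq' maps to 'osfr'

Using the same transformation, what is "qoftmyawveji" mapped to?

In each case the input is transformed by: keep one character in every 3, starting at position 2 (positions 2nd, 5th, 8th, ...), then move the last 2 characters to the front (rotate right by 2).
For "qoftmyawveji" the result is "wjom".
(Check on "dfdzrjfowosq": → "fros" → "osfr" ✓)

wjom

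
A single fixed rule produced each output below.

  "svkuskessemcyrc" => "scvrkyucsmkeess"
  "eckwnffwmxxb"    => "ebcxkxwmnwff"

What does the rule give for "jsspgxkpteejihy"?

jyshsipjgexektp

In each case the input is transformed by: take characters alternately from the front and the back (1st, last, 2nd, 2nd-last, ...).
Doing the same to "jsspgxkpteejihy": "jyshsipjgexektp".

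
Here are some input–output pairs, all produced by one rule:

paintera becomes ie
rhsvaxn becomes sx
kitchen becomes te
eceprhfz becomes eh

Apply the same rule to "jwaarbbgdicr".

The transformation: keep one character in every 3, starting at position 3 (positions 3rd, 6th, 9th, ...).
On "jwaarbbgdicr" that produces "abdr".

abdr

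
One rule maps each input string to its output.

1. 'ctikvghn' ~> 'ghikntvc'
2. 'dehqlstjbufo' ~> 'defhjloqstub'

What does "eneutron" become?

ennortue

The rule is to sort the characters into alphabetical order, then move the first character to the end.
So "eneutron" becomes "ennortue".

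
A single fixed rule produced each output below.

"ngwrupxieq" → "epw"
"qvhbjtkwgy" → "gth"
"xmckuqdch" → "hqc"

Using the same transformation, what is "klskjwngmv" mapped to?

mws

Looking at the pairs, the operation is to keep one character in every 3, starting at position 3 (positions 3rd, 6th, 9th, ...), then reverse the string.
For "klskjwngmv", step one produces "swm"; step two turns that into "mws".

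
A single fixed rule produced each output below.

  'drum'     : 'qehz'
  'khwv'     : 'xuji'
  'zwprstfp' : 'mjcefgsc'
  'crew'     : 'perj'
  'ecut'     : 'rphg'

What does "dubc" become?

qhop

The rule is to shift every letter 13 places forward in the alphabet (wrapping around) — i.e. ROT13.
Applying that to "dubc" gives "qhop".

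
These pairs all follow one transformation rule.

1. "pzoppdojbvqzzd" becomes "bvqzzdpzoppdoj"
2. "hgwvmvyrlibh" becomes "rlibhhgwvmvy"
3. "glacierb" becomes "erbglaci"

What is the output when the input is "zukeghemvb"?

Each output is the input with this applied: move the first character to the end, then swap the front and back halves of the string.
"zukeghemvb" → "ukeghemvbz" → "emvbzukegh".
(Check on "glacierb": → "lacierbg" → "erbglaci" ✓)

emvbzukegh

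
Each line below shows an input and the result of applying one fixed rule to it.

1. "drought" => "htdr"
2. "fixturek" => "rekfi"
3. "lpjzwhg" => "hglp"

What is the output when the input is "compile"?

In each case the input is transformed by: move the first 2 characters to the end (rotate left by 2), then delete the first 3 characters.
Working it through for "compile": intermediate "mpileco", final "leco".
(Check on "fixturek": → "xturekfi" → "rekfi" ✓)

leco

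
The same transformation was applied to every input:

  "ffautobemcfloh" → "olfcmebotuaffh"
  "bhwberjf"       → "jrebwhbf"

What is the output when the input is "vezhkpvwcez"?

The rule is to move the last character to the front, then reverse the string.
On "vezhkpvwcez": the first step gives "zvezhkpvwce", and the second then gives "ecwvpkhzevz".

ecwvpkhzevz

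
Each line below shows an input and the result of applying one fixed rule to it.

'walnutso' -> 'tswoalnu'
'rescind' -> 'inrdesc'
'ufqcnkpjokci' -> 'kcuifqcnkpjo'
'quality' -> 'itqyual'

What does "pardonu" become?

Rule — swap the first and last characters, then move the last 3 characters to the front (rotate right by 3).
Applying both steps to "pardonu": "uardonp", then "onpuard".

onpuard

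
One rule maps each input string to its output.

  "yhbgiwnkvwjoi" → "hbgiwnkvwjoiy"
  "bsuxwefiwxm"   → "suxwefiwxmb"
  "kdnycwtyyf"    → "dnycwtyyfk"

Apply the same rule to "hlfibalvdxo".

Looking at the pairs, the operation is to move the first character to the end.
On "hlfibalvdxo" that produces "lfibalvdxoh".

lfibalvdxoh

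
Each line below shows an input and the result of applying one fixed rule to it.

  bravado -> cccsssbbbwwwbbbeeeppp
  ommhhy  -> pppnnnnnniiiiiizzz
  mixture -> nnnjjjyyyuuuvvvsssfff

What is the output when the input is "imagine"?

jjjnnnbbbhhhjjjooofff

Looking at the pairs, the operation is to shift every letter 1 place forward in the alphabet (wrapping around), then repeat every character 3 times.
For "imagine", step one produces "jnbhjof"; step two turns that into "jjjnnnbbbhhhjjjooofff".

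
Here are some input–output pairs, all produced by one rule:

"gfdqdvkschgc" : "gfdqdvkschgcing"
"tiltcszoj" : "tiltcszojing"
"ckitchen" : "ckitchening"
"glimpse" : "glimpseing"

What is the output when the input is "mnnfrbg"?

mnnfrbging

Rule — append "ing".
On "mnnfrbg" that produces "mnnfrbging".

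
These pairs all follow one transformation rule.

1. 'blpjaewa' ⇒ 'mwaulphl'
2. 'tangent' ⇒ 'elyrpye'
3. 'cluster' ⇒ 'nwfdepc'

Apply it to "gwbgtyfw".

The transformation: shift every letter 11 places forward in the alphabet (wrapping around).
So "gwbgtyfw" becomes "rhmrejqh".

rhmrejqh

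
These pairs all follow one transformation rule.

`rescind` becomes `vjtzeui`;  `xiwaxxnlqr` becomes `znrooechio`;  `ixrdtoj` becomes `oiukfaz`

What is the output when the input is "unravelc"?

The rule is to shift every letter 9 places backward in the alphabet (wrapping around), then move the first character to the end.
For "unravelc", step one produces "leirmvct"; step two turns that into "eirmvctl".
(Check on "xiwaxxnlqr": → "oznrooechi" → "znrooechio" ✓)

eirmvctl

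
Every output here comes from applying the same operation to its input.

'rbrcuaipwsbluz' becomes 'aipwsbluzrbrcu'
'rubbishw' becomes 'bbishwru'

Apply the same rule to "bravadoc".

Each output is the input with this applied: swap the front and back halves of the string, then move the last 2 characters to the front (rotate right by 2).
On "bravadoc" that produces "avadocbr".
(Check on "rbrcuaipwsbluz": → "pwsbluzrbrcuai" → "aipwsbluzrbrcu" ✓)

avadocbr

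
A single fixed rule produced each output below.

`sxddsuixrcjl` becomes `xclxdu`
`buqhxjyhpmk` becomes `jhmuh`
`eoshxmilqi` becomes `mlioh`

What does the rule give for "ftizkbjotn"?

What's happening: keep every other character starting from the second (positions 2nd, 4th, 6th, ...), then move the last 3 characters to the front (rotate right by 3).
For "ftizkbjotn", step one produces "tzbon"; step two turns that into "bontz".

bontz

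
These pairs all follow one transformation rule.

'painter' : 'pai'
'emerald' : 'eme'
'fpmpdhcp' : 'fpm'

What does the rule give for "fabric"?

The pattern: keep only the first 3 characters.
"fabric" → "fab".

fab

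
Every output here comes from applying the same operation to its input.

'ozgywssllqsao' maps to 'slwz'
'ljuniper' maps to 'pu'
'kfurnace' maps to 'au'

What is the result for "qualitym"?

ta

Looking at the pairs, the operation is to reverse the string, then keep one character in every 3, starting at position 3 (positions 3rd, 6th, 9th, ...).
For "qualitym" the result is "ta".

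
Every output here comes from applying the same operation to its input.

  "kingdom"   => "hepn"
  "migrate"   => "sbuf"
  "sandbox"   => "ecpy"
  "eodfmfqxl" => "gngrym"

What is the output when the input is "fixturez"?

uvsfa

Looking at the pairs, the operation is to shift every letter 1 place forward in the alphabet (wrapping around), then delete the first 3 characters.
Applying that to "fixturez" gives "uvsfa".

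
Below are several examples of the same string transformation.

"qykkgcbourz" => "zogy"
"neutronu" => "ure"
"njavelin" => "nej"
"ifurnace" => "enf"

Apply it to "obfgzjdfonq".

The pattern: keep one character in every 3, starting at position 2 (positions 2nd, 5th, 8th, ...), then reverse the string.
On "obfgzjdfonq" that produces "qfzb".
(Check on "ifurnace": → "fne" → "enf" ✓)

qfzb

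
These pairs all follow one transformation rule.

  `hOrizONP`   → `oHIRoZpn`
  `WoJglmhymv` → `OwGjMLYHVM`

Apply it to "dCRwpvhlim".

Looking at the pairs, the operation is to swap each adjacent pair of characters (1↔2, 3↔4, ...), then flip the case of every letter.
Starting from "dCRwpvhlim": after the first operation, "CdwRvplhmi"; after the second, "cDWrVPLHMI".

cDWrVPLHMI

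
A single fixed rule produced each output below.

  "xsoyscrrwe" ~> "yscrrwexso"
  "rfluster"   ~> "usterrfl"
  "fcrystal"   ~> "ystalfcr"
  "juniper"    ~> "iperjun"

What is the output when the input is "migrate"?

Looking at the pairs, the operation is to move the first 3 characters to the end (rotate left by 3).
Doing the same to "migrate": "ratemig".

ratemig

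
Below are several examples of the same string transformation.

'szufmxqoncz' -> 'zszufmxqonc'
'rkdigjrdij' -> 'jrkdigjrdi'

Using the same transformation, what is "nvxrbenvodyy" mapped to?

Rule — move the last character to the front.
For "nvxrbenvodyy" the result is "ynvxrbenvody".

ynvxrbenvody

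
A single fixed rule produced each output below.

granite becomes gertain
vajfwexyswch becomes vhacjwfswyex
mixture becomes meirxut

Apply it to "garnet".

The rule is to take characters alternately from the front and the back (1st, last, 2nd, 2nd-last, ...).
Applying that to "garnet" gives "gtaern".

gtaern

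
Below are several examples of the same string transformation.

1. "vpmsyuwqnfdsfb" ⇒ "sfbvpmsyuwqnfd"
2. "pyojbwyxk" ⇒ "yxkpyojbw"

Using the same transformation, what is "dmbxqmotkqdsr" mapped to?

dsrdmbxqmotkq

Looking at the pairs, the operation is to move the last 3 characters to the front (rotate right by 3).
On "dmbxqmotkqdsr" that produces "dsrdmbxqmotkq".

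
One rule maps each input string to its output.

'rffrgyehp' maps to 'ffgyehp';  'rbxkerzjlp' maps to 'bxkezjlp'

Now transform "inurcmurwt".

inucmuwt

The transformation: remove every "r".
Doing the same to "inurcmurwt": "inucmuwt".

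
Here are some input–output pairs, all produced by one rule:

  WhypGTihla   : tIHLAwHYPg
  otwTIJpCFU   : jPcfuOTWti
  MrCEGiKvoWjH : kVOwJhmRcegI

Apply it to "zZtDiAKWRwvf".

What's happening: swap the front and back halves of the string, then flip the case of every letter.
Working it through for "zZtDiAKWRwvf": intermediate "KWRwvfzZtDiA", final "kwrWVFZzTdIa".
(Check on "MrCEGiKvoWjH": → "KvoWjHMrCEGi" → "kVOwJhmRcegI" ✓)

kwrWVFZzTdIa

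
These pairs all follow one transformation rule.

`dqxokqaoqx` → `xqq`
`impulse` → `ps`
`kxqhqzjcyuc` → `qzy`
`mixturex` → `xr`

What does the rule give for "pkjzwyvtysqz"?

jyyz

In each case the input is transformed by: keep one character in every 3, starting at position 3 (positions 3rd, 6th, 9th, ...).
So "pkjzwyvtysqz" becomes "jyyz".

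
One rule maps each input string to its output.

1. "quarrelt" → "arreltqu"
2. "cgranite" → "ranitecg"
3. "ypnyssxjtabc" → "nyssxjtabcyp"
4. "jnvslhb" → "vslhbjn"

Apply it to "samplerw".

The rule is to move the first 2 characters to the end (rotate left by 2).
So "samplerw" becomes "mplerwsa".

mplerwsa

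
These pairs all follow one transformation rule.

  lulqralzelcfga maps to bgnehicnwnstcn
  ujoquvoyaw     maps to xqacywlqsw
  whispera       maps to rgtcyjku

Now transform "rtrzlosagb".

In each case the input is transformed by: swap the front and back halves of the string, then shift every letter 2 places forward in the alphabet (wrapping around).
Applying both steps to "rtrzlosagb": "osagbrtrzl", then "qucidtvtbn".

qucidtvtbn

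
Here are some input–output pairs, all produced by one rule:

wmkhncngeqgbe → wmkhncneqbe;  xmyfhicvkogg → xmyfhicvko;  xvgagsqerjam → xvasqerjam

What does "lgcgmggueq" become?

The pattern: remove every "g".
On "lgcgmggueq" that produces "lcmueq".

lcmueq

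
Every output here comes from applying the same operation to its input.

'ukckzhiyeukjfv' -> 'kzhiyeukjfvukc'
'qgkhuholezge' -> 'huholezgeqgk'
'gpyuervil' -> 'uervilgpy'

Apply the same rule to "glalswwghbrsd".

lswwghbrsdgla

What's happening: move the first 3 characters to the end (rotate left by 3).
Doing the same to "glalswwghbrsd": "lswwghbrsdgla".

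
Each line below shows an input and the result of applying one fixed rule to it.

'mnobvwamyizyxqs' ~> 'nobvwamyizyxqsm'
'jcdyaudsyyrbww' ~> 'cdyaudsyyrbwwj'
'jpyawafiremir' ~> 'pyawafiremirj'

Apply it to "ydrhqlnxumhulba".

Looking at the pairs, the operation is to move the first character to the end.
On "ydrhqlnxumhulba" that produces "drhqlnxumhulbay".

drhqlnxumhulbay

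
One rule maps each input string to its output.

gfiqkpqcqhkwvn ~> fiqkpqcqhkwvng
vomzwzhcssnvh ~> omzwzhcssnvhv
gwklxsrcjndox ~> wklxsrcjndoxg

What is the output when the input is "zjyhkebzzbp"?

jyhkebzzbpz

The pattern: move the first character to the end.
Doing the same to "zjyhkebzzbp": "jyhkebzzbpz".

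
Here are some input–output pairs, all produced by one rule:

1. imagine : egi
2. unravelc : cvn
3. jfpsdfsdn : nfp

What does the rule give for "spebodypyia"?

apop

Rule — reverse the string, then keep one character in every 3, starting at position 1 (positions 1st, 4th, 7th, ...).
For "spebodypyia", step one produces "aiypydobeps"; step two turns that into "apop".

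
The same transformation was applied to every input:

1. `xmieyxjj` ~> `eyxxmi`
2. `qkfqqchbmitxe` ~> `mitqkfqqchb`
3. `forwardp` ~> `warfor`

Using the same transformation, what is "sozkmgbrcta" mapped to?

The pattern: delete the last 2 characters, then move the last 3 characters to the front (rotate right by 3).
Working it through for "sozkmgbrcta": intermediate "sozkmgbrc", final "brcsozkmg".

brcsozkmg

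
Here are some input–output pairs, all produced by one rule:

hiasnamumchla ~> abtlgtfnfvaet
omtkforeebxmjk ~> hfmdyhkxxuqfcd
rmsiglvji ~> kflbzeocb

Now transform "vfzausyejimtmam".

In each case the input is transformed by: shift every letter 7 places backward in the alphabet (wrapping around).
So "vfzausyejimtmam" becomes "oystnlrxcbfmftf".

oystnlrxcbfmftf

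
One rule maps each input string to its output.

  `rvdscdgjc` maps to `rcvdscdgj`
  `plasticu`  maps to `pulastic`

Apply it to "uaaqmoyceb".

ubaaqmoyce

In each case the input is transformed by: swap the first and last characters, then move the last character to the front.
For "uaaqmoyceb", step one produces "baaqmoyceu"; step two turns that into "ubaaqmoyce".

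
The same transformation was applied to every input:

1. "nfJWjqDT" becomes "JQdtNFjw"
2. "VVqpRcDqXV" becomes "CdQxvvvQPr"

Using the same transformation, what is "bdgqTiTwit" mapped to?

ItWITBDGQt

Looking at the pairs, the operation is to swap the front and back halves of the string, then flip the case of every letter.
Applying both steps to "bdgqTiTwit": "iTwitbdgqT", then "ItWITBDGQt".
(Check on "VVqpRcDqXV": → "cDqXVVVqpR" → "CdQxvvvQPr" ✓)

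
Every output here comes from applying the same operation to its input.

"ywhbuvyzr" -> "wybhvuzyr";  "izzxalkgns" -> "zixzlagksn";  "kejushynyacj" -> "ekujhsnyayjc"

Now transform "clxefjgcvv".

lcexjfcgvv

In each case the input is transformed by: swap each adjacent pair of characters (1↔2, 3↔4, ...).
On "clxefjgcvv" that produces "lcexjfcgvv".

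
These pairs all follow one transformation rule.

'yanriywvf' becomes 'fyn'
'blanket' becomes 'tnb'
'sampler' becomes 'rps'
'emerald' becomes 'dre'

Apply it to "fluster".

rsf

What's happening: reverse the string, then keep one character in every 3, starting at position 1 (positions 1st, 4th, 7th, ...).
"fluster" → "retsulf" → "rsf".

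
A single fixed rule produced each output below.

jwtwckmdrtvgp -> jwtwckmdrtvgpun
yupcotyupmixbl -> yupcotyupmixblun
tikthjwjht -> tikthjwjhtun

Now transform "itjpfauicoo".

itjpfauicooun

In each case the input is transformed by: append "un".
"itjpfauicoo" → "itjpfauicooun".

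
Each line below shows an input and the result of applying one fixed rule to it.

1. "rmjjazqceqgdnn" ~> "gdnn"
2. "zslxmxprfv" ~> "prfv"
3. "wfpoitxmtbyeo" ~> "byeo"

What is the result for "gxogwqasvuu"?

The transformation: keep only the last 4 characters.
Applying that to "gxogwqasvuu" gives "svuu".

svuu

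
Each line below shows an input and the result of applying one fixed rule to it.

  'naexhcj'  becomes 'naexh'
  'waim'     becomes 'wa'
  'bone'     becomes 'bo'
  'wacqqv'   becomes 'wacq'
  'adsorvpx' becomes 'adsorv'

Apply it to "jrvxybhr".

jrvxyb

What's happening: delete the last 2 characters.
"jrvxybhr" → "jrvxyb".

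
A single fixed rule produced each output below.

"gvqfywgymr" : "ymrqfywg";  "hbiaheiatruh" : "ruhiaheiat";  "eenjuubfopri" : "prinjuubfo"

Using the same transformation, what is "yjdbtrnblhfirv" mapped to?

irvdbtrnblhf

What's happening: delete the first 2 characters, then move the last 3 characters to the front (rotate right by 3).
"yjdbtrnblhfirv" → "dbtrnblhfirv" → "irvdbtrnblhf".
(Check on "hbiaheiatruh": → "iaheiatruh" → "ruhiaheiat" ✓)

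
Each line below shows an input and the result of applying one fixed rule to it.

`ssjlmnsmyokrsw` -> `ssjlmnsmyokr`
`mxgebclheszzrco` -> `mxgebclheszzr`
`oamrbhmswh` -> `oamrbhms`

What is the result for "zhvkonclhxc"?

Rule — delete the last 2 characters.
Doing the same to "zhvkonclhxc": "zhvkonclh".

zhvkonclh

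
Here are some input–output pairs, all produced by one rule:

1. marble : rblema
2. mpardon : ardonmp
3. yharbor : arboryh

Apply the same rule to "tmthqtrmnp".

What's happening: move the first 2 characters to the end (rotate left by 2).
So "tmthqtrmnp" becomes "thqtrmnptm".

thqtrmnptm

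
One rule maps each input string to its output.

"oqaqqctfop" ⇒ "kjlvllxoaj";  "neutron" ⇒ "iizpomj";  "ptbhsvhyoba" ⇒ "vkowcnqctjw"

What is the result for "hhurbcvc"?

xccpmwxq

Each output is the input with this applied: move the last character to the front, then shift every letter 5 places backward in the alphabet (wrapping around).
For "hhurbcvc" the result is "xccpmwxq".
(Check on "ptbhsvhyoba": → "aptbhsvhyob" → "vkowcnqctjw" ✓)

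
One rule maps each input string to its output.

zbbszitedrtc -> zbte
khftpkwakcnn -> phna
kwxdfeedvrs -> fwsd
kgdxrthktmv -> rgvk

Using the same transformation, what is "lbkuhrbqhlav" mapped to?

hbaq

The pattern: keep one character in every 3, starting at position 2 (positions 2nd, 5th, 8th, ...), then swap each adjacent pair of characters (1↔2, 3↔4, ...).
"lbkuhrbqhlav" → "bhqa" → "hbaq".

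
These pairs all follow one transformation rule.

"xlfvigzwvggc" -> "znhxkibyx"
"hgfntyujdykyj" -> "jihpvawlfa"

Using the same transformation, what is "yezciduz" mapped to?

Each output is the input with this applied: shift every letter 2 places forward in the alphabet (wrapping around), then delete the last 3 characters.
On "yezciduz": the first step gives "agbekfwb", and the second then gives "agbek".

agbek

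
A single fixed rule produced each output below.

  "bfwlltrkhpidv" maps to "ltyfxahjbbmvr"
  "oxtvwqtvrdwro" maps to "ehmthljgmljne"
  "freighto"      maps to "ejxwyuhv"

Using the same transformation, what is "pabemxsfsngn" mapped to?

Looking at the pairs, the operation is to shift every letter 10 places backward in the alphabet (wrapping around), then reverse the string.
"pabemxsfsngn" → "fqrucnividwd" → "dwdivincurqf".
(Check on "bfwlltrkhpidv": → "rvmbbjhaxfytl" → "ltyfxahjbbmvr" ✓)

dwdivincurqf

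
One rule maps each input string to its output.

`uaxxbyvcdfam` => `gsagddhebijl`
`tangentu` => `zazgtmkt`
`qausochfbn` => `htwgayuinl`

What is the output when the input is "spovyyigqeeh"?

knyvubeeomwk

The transformation: move the last 2 characters to the front (rotate right by 2), then shift every letter 6 places forward in the alphabet (wrapping around).
"spovyyigqeeh" → "ehspovyyigqe" → "knyvubeeomwk".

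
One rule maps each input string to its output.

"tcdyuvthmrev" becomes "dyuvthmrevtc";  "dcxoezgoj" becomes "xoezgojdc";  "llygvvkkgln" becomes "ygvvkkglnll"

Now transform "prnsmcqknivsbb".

The pattern: move the first 2 characters to the end (rotate left by 2).
So "prnsmcqknivsbb" becomes "nsmcqknivsbbpr".

nsmcqknivsbbpr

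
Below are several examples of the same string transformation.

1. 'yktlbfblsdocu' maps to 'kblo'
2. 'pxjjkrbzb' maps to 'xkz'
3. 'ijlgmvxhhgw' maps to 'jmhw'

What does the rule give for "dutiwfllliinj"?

uwli

In each case the input is transformed by: keep one character in every 3, starting at position 2 (positions 2nd, 5th, 8th, ...).
Doing the same to "dutiwfllliinj": "uwli".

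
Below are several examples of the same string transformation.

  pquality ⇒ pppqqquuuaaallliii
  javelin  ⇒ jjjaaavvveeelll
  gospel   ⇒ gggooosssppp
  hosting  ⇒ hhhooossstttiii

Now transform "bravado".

What's happening: delete the last 2 characters, then repeat every character 3 times.
Applying both steps to "bravado": "brava", then "bbbrrraaavvvaaa".

bbbrrraaavvvaaa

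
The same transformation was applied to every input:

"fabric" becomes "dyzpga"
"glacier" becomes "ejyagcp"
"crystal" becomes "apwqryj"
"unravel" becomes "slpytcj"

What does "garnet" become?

The rule is to shift every letter 2 places backward in the alphabet (wrapping around).
So "garnet" becomes "eyplcr".

eyplcr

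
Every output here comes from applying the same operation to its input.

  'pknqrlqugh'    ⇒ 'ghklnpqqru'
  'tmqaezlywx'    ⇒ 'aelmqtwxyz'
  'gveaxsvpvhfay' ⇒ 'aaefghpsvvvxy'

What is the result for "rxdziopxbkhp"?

Looking at the pairs, the operation is to sort the characters into alphabetical order.
Doing the same to "rxdziopxbkhp": "bdhikopprxxz".

bdhikopprxxz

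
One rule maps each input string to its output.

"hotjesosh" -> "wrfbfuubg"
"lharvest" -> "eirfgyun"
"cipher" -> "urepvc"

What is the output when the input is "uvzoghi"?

Rule — move the first 3 characters to the end (rotate left by 3), then shift every letter 13 places forward in the alphabet (wrapping around) — i.e. ROT13.
For "uvzoghi", step one produces "oghiuvz"; step two turns that into "btuvhim".

btuvhim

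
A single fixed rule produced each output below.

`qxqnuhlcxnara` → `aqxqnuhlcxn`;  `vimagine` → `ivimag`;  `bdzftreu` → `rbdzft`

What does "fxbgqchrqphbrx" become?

What's happening: delete the last 2 characters, then move the last character to the front.
Working it through for "fxbgqchrqphbrx": intermediate "fxbgqchrqphb", final "bfxbgqchrqph".

bfxbgqchrqph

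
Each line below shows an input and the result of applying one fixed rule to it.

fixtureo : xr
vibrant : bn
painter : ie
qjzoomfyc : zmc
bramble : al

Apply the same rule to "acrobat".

Rule — keep one character in every 3, starting at position 3 (positions 3rd, 6th, 9th, ...).
Applying that to "acrobat" gives "ra".

ra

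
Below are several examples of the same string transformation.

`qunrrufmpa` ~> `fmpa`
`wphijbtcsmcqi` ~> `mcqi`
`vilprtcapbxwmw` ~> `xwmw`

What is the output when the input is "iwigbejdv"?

Looking at the pairs, the operation is to keep only the last 4 characters.
Applying that to "iwigbejdv" gives "ejdv".

ejdv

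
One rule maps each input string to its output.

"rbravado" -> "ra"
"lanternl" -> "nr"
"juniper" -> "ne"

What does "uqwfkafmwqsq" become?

What's happening: keep one character in every 3, starting at position 3 (positions 3rd, 6th, 9th, ...).
On "uqwfkafmwqsq" that produces "wawq".

wawq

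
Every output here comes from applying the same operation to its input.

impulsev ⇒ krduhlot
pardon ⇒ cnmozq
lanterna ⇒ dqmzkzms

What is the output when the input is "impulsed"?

krdchlot

Each output is the input with this applied: swap the front and back halves of the string, then shift every letter 1 place backward in the alphabet (wrapping around).
For "impulsed", step one produces "lsedimpu"; step two turns that into "krdchlot".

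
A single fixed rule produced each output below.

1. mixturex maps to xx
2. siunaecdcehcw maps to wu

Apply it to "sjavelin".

What's happening: sort the characters into reverse alphabetical order, then keep only the first 2 characters.
"sjavelin" → "vsnljiea" → "vs".

vs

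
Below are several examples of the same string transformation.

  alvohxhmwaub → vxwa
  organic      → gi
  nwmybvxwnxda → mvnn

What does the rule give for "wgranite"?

ri

What's happening: swap the first and last characters, then keep one character in every 3, starting at position 3 (positions 3rd, 6th, 9th, ...).
On "wgranite" that produces "ri".
(Check on "alvohxhmwaub": → "blvohxhmwaua" → "vxwa" ✓)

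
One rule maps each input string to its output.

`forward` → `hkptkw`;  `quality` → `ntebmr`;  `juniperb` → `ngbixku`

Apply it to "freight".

kxbzam

Rule — shift every letter 7 places backward in the alphabet (wrapping around), then delete the first character.
Starting from "freight": after the first operation, "ykxbzam"; after the second, "kxbzam".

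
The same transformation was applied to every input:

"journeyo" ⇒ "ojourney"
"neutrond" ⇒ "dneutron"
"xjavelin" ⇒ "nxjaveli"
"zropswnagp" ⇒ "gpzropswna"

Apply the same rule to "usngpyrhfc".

fcusngpyrh

Rule — move the first 3 characters to the end (rotate left by 3), then swap the front and back halves of the string.
For "usngpyrhfc", step one produces "gpyrhfcusn"; step two turns that into "fcusngpyrh".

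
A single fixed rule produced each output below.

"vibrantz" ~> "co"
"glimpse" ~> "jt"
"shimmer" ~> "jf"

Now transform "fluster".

The pattern: keep one character in every 3, starting at position 3 (positions 3rd, 6th, 9th, ...), then shift every letter 1 place forward in the alphabet (wrapping around).
Starting from "fluster": after the first operation, "ue"; after the second, "vf".

vf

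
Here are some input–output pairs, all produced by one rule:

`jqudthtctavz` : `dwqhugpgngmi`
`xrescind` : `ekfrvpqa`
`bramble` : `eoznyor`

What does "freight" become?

The transformation: shift every letter 13 places forward in the alphabet (wrapping around) — i.e. ROT13, then swap each adjacent pair of characters (1↔2, 3↔4, ...).
Starting from "freight": after the first operation, "servtug"; after the second, "esvrutg".

esvrutg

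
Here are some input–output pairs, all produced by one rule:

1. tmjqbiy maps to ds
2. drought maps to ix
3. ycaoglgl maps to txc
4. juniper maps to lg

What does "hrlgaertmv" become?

The pattern: keep one character in every 3, starting at position 2 (positions 2nd, 5th, 8th, ...), then shift every letter 9 places backward in the alphabet (wrapping around).
On "hrlgaertmv" that produces "irk".

irk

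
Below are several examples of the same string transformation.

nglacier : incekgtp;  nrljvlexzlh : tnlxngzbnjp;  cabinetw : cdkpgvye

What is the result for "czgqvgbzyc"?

In each case the input is transformed by: move the first character to the end, then shift every letter 2 places forward in the alphabet (wrapping around).
Starting from "czgqvgbzyc": after the first operation, "zgqvgbzycc"; after the second, "bisxidbaee".

bisxidbaee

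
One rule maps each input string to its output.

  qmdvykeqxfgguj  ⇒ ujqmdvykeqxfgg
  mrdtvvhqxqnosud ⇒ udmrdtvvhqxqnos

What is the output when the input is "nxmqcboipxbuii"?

The transformation: move the last 2 characters to the front (rotate right by 2).
On "nxmqcboipxbuii" that produces "iinxmqcboipxbu".

iinxmqcboipxbu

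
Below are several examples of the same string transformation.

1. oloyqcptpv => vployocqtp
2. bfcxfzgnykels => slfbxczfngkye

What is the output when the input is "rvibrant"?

What's happening: move the last 2 characters to the front (rotate right by 2), then swap each adjacent pair of characters (1↔2, 3↔4, ...).
So "rvibrant" becomes "tnvrbiar".

tnvrbiar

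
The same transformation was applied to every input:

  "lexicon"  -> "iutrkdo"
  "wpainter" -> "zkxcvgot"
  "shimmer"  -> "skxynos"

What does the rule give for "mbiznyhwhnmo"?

tsushoftencn

Each output is the input with this applied: shift every letter 6 places forward in the alphabet (wrapping around), then move the last 3 characters to the front (rotate right by 3).
For "mbiznyhwhnmo", step one produces "shoftencntsu"; step two turns that into "tsushoftencn".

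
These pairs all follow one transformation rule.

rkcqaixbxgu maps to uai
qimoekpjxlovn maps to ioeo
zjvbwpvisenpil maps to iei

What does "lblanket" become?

ae

What's happening: move the last character to the front, then keep only the vowels.
For "lblanket" the result is "ae".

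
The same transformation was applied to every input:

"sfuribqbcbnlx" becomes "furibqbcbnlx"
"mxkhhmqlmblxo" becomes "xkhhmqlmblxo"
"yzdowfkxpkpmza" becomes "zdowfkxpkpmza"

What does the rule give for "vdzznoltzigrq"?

Each output is the input with this applied: delete the first character.
Doing the same to "vdzznoltzigrq": "dzznoltzigrq".

dzznoltzigrq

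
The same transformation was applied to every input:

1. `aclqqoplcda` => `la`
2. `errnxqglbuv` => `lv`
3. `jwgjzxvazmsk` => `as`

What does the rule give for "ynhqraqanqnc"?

In each case the input is transformed by: keep one character in every 3, starting at position 2 (positions 2nd, 5th, 8th, ...), then delete the first 2 characters.
Working it through for "ynhqraqanqnc": intermediate "nran", final "an".
(Check on "aclqqoplcda": → "cqla" → "la" ✓)

an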